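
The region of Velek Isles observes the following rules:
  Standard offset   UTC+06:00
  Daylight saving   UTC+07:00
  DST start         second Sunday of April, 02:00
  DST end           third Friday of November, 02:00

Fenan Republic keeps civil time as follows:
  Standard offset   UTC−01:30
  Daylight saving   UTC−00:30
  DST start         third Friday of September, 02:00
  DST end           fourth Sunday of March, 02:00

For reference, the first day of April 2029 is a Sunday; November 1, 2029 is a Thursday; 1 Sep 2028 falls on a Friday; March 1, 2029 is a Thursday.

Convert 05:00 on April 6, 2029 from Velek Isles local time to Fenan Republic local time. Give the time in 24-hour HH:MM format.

1 April 2029 is a Sunday, so the first Sunday is April 1 and the second is April 8.
1 November 2029 is a Thursday, so the first Friday is November 2 and the third is November 16.
April 6, 2029 does not fall between 8 April and 16 November, so daylight saving is not in effect and Velek Isles is at UTC+06:00.
05:00 Velek Isles − 6h = 23:00 UTC (rolling into the previous day, 5 April 2029).
1 September 2028 is a Friday, so the first Friday is September 1 and the third is September 15.
1 March 2029 is a Thursday, so the first Sunday is March 4 and the fourth is March 25.
At the standard offset (UTC−01:30), 23:00 UTC − 1h30m = 21:30 Fenan Republic standard time.
The standard-time date in Fenan Republic, April 5, 2029, is outside the daylight-saving period (15 September 2028 – 25 March 2029), so Fenan Republic is on standard time, UTC−01:30.
23:00 UTC − 1h30m = 21:30 Fenan Republic.

21:30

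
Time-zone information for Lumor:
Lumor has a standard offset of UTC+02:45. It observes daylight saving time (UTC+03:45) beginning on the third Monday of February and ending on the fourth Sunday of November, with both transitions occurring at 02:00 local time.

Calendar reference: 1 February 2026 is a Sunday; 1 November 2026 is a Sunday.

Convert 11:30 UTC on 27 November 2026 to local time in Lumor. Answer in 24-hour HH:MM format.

14:15

1 February 2026 is a Sunday, so the first Monday is February 2 and the third is February 16.
1 November 2026 is a Sunday, so the first Sunday is November 1 and the fourth is November 22.
At the standard offset (UTC+02:45), 11:30 UTC + 2h45m = 14:15 Lumor standard time.
The standard-time date in Lumor, 27 November 2026, is outside the daylight-saving period (16 February – 22 November), so Lumor is on standard time, UTC+02:45.
11:30 UTC + 2h45m = 14:15 local.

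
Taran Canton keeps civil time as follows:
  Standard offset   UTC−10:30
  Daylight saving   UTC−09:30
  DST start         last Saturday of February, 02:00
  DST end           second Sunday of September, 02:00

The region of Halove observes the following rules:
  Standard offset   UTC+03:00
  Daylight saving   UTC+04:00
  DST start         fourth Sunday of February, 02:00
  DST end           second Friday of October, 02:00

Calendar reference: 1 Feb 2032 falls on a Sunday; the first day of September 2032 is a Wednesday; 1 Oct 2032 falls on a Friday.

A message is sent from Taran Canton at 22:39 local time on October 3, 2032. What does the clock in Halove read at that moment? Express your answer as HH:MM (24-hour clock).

1 February 2032 is a Sunday, so Saturdays fall on 7, 14, 21, 28; the last is February 28.
1 September 2032 is a Wednesday, so the first Sunday is September 5 and the second is September 12.
October 3, 2032 is outside the daylight-saving period (28 February – 12 September), so Taran Canton is on standard time, UTC−10:30.
22:39 Taran Canton + 10h30m = 09:09 UTC (rolling into the next day, 4 October 2032).
1 February 2032 is a Sunday, so the first Sunday is February 1 and the fourth is February 22.
1 October 2032 is a Friday, so the first Friday is October 1 and the second is October 8.
At the standard offset (UTC+03:00), 09:09 UTC + 3h = 12:09 Halove standard time.
The standard-time date in Halove, October 4, 2032, falls between 22 February and 8 October, so daylight saving is in effect and Halove is at UTC+04:00.
09:09 UTC + 4h = 13:09 Halove.

13:09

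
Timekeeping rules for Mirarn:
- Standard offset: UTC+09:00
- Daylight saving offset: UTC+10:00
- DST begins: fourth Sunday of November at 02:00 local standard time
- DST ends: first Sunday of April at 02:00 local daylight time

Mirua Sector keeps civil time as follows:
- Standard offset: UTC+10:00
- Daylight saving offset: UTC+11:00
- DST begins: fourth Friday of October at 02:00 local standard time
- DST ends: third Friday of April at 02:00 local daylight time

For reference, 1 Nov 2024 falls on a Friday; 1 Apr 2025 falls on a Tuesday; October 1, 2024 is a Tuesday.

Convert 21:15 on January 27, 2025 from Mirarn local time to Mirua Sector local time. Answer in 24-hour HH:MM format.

1 November 2024 is a Friday, so the first Sunday is November 3 and the fourth is November 24.
1 April 2025 is a Tuesday, so the first Sunday is April 6.
January 27, 2025 lies within the daylight-saving period (24 November 2024 – 6 April 2025), so Mirarn is on daylight time, UTC+10:00.
21:15 Mirarn − 10h = 11:15 UTC.
1 October 2024 is a Tuesday, so the first Friday is October 4 and the fourth is October 25.
1 April 2025 is a Tuesday, so the first Friday is April 4 and the third is April 18.
At the standard offset (UTC+10:00), 11:15 UTC + 10h = 21:15 Mirua Sector standard time.
Daylight saving runs 25 October 2024 – 18 April 2025; the standard-time date in Mirua Sector, January 27, 2025, is inside that window, so Mirua Sector is at UTC+11:00.
11:15 UTC + 11h = 22:15 Mirua Sector.

22:15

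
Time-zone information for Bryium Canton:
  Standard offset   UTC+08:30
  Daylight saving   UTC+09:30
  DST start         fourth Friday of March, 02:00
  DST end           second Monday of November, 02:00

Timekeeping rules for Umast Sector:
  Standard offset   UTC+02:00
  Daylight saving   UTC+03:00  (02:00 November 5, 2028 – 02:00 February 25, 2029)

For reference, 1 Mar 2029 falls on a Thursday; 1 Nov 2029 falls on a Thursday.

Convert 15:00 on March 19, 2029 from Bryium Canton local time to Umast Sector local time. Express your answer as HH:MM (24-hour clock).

08:30

1 March 2029 is a Thursday, so the first Friday is March 2 and the fourth is March 23.
1 November 2029 is a Thursday, so the first Monday is November 5 and the second is November 12.
Daylight saving runs 23 March – 12 November; March 19, 2029 is outside that window, so Bryium Canton is on standard time at UTC+08:30.
15:00 Bryium Canton − 8h30m = 06:30 UTC.
At the standard offset (UTC+02:00), 06:30 UTC + 2h = 08:30 Umast Sector standard time.
Daylight saving runs 5 November 2028 – 25 February 2029; the standard-time date in Umast Sector, March 19, 2029, is outside that window, so Umast Sector is on standard time at UTC+02:00.
06:30 UTC + 2h = 08:30 Umast Sector.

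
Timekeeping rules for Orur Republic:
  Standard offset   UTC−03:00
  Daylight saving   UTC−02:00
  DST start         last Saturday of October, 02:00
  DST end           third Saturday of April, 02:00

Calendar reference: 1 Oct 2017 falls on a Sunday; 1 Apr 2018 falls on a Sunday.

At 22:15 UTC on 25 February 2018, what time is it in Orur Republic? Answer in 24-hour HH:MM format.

1 October 2017 is a Sunday, so Saturdays fall on 7, 14, 21, 28; the last is October 28.
1 April 2018 is a Sunday, so the first Saturday is April 7 and the third is April 21.
At the standard offset (UTC−03:00), 22:15 UTC − 3h = 19:15 Orur Republic standard time.
The standard-time date in Orur Republic, 25 February 2018, lies within the daylight-saving period (28 October 2017 – 21 April 2018), so Orur Republic is on daylight time, UTC−02:00.
22:15 UTC − 2h = 20:15 local.

20:15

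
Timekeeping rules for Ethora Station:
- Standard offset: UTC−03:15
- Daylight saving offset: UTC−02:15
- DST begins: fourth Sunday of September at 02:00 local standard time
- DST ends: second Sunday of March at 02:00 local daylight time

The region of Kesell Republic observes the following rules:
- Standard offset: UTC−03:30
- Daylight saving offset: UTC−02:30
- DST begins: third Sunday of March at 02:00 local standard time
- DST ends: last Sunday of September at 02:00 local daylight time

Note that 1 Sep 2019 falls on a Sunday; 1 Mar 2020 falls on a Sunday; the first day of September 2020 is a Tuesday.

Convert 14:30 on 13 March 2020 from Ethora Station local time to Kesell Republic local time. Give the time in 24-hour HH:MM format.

14:15

1 September 2019 is a Sunday, so the first Sunday is September 1 and the fourth is September 22.
1 March 2020 is a Sunday, so the first Sunday is March 1 and the second is March 8.
13 March 2020 does not fall between 22 September 2019 and 8 March 2020, so daylight saving is not in effect and Ethora Station is at UTC−03:15.
14:30 Ethora Station + 3h15m = 17:45 UTC.
1 March 2020 is a Sunday, so the first Sunday is March 1 and the third is March 15.
1 September 2020 is a Tuesday, so Sundays fall on 6, 13, 20, 27; the last is September 27.
At the standard offset (UTC−03:30), 17:45 UTC − 3h30m = 14:15 Kesell Republic standard time.
The standard-time date in Kesell Republic, 13 March 2020, is outside the daylight-saving period (15 March – 27 September), so Kesell Republic is on standard time, UTC−03:30.
17:45 UTC − 3h30m = 14:15 Kesell Republic.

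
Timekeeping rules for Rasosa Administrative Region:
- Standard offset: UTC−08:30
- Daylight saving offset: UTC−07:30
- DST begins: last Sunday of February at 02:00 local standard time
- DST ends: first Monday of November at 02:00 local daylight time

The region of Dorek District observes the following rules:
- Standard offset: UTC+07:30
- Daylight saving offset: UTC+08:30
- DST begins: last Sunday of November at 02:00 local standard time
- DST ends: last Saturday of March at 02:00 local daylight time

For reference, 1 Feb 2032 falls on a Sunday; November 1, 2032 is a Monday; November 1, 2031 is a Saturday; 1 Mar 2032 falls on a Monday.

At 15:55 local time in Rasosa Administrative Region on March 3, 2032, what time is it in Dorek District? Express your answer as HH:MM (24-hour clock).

07:55

1 February 2032 is a Sunday, so Sundays fall on 1, 8, 15, 22, 29; the last is February 29.
1 November 2032 is a Monday, so the first Monday is November 1.
March 3, 2032 falls between 29 February and 1 November, so daylight saving is in effect and Rasosa Administrative Region is at UTC−07:30.
15:55 Rasosa Administrative Region + 7h30m = 23:25 UTC.
1 November 2031 is a Saturday, so Sundays fall on 2, 9, 16, 23, 30; the last is November 30.
1 March 2032 is a Monday, so Saturdays fall on 6, 13, 20, 27; the last is March 27.
At the standard offset (UTC+07:30), 23:25 UTC + 7h30m = 06:55 Dorek District standard time (rolling into the next day, 4 March 2032).
The standard-time date in Dorek District, March 4, 2032, falls between 30 November 2031 and 27 March 2032, so daylight saving is in effect and Dorek District is at UTC+08:30.
23:25 UTC + 8h30m = 07:55 Dorek District (rolling into the next day, 4 March 2032).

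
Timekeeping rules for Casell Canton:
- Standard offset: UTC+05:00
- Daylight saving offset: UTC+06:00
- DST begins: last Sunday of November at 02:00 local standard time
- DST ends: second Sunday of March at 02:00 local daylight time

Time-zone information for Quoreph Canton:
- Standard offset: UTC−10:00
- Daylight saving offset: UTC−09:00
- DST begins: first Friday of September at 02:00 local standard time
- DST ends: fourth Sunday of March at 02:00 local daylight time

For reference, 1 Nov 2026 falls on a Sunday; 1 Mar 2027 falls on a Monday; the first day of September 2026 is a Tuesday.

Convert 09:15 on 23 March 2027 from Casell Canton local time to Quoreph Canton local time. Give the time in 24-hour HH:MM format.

1 November 2026 is a Sunday, so Sundays fall on 1, 8, 15, 22, 29; the last is November 29.
1 March 2027 is a Monday, so the first Sunday is March 7 and the second is March 14.
23 March 2027 does not fall between 29 November 2026 and 14 March 2027, so daylight saving is not in effect and Casell Canton is at UTC+05:00.
09:15 Casell Canton − 5h = 04:15 UTC.
1 September 2026 is a Tuesday, so the first Friday is September 4.
1 March 2027 is a Monday, so the first Sunday is March 7 and the fourth is March 28.
At the standard offset (UTC−10:00), 04:15 UTC − 10h = 18:15 Quoreph Canton standard time (rolling into the previous day, 22 March 2027).
The standard-time date in Quoreph Canton, 22 March 2027, lies within the daylight-saving period (4 September 2026 – 28 March 2027), so Quoreph Canton is on daylight time, UTC−09:00.
04:15 UTC − 9h = 19:15 Quoreph Canton (rolling into the previous day, 22 March 2027).

19:15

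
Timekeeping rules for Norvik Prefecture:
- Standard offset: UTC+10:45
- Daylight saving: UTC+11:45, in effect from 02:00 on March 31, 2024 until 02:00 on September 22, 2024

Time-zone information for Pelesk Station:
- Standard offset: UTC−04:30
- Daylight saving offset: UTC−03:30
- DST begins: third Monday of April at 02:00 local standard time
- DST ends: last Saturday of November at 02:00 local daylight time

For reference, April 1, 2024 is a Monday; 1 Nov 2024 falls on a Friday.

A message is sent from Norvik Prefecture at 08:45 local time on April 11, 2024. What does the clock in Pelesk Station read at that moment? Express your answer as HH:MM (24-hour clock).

16:30

April 11, 2024 lies within the daylight-saving period (31 March – 22 September), so Norvik Prefecture is on daylight time, UTC+11:45.
08:45 Norvik Prefecture − 11h45m = 21:00 UTC (rolling into the previous day, 10 April 2024).
1 April 2024 is a Monday, so the first Monday is April 1 and the third is April 15.
1 November 2024 is a Friday, so Saturdays fall on 2, 9, 16, 23, 30; the last is November 30.
At the standard offset (UTC−04:30), 21:00 UTC − 4h30m = 16:30 Pelesk Station standard time.
Daylight saving runs 15 April – 30 November; the standard-time date in Pelesk Station, April 10, 2024, is outside that window, so Pelesk Station is on standard time at UTC−04:30.
21:00 UTC − 4h30m = 16:30 Pelesk Station.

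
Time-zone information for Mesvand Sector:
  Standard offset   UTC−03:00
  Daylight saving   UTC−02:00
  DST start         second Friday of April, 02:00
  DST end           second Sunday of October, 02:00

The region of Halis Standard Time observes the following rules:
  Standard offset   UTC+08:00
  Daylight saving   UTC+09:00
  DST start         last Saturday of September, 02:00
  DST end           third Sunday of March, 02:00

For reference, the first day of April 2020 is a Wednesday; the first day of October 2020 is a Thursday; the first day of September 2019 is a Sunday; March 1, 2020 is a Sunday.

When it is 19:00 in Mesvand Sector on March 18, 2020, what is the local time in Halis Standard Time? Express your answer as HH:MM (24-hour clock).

1 April 2020 is a Wednesday, so the first Friday is April 3 and the second is April 10.
1 October 2020 is a Thursday, so the first Sunday is October 4 and the second is October 11.
March 18, 2020 is outside the daylight-saving period (10 April – 11 October), so Mesvand Sector is on standard time, UTC−03:00.
19:00 Mesvand Sector + 3h = 22:00 UTC.
1 September 2019 is a Sunday, so Saturdays fall on 7, 14, 21, 28; the last is September 28.
1 March 2020 is a Sunday, so the first Sunday is March 1 and the third is March 15.
At the standard offset (UTC+08:00), 22:00 UTC + 8h = 06:00 Halis Standard Time standard time (rolling into the next day, 19 March 2020).
The standard-time date in Halis Standard Time, March 19, 2020, does not fall between 28 September 2019 and 15 March 2020, so daylight saving is not in effect and Halis Standard Time is at UTC+08:00.
22:00 UTC + 8h = 06:00 Halis Standard Time (rolling into the next day, 19 March 2020).

06:00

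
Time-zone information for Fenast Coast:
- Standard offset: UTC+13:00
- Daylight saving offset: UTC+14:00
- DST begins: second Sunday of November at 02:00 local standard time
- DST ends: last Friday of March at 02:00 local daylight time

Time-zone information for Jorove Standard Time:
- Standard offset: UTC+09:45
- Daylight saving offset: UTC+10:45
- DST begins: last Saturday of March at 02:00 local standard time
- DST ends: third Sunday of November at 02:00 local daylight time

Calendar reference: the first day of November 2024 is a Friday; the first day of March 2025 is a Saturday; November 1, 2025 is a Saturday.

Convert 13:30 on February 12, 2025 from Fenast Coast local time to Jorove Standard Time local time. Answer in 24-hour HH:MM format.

1 November 2024 is a Friday, so the first Sunday is November 3 and the second is November 10.
1 March 2025 is a Saturday, so Fridays fall on 7, 14, 21, 28; the last is March 28.
February 12, 2025 falls between 10 November 2024 and 28 March 2025, so daylight saving is in effect and Fenast Coast is at UTC+14:00.
13:30 Fenast Coast − 14h = 23:30 UTC (rolling into the previous day, 11 February 2025).
1 March 2025 is a Saturday, so Saturdays fall on 1, 8, 15, 22, 29; the last is March 29.
1 November 2025 is a Saturday, so the first Sunday is November 2 and the third is November 16.
At the standard offset (UTC+09:45), 23:30 UTC + 9h45m = 09:15 Jorove Standard Time standard time (rolling into the next day, 12 February 2025).
The standard-time date in Jorove Standard Time, February 12, 2025, is outside the daylight-saving period (29 March – 16 November), so Jorove Standard Time is on standard time, UTC+09:45.
23:30 UTC + 9h45m = 09:15 Jorove Standard Time (rolling into the next day, 12 February 2025).

09:15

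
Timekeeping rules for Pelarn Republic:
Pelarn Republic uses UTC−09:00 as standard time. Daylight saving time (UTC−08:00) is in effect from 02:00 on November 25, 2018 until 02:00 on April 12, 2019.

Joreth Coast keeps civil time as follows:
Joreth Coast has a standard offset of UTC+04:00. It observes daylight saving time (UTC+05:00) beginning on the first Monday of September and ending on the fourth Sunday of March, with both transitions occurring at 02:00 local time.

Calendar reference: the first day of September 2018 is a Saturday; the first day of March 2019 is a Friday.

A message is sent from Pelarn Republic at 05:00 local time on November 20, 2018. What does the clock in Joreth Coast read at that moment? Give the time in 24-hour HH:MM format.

November 20, 2018 is outside the daylight-saving period (25 November 2018 – 12 April 2019), so Pelarn Republic is on standard time, UTC−09:00.
05:00 Pelarn Republic + 9h = 14:00 UTC.
1 September 2018 is a Saturday, so the first Monday is September 3.
1 March 2019 is a Friday, so the first Sunday is March 3 and the fourth is March 24.
At the standard offset (UTC+04:00), 14:00 UTC + 4h = 18:00 Joreth Coast standard time.
The standard-time date in Joreth Coast, November 20, 2018, falls between 3 September 2018 and 24 March 2019, so daylight saving is in effect and Joreth Coast is at UTC+05:00.
14:00 UTC + 5h = 19:00 Joreth Coast.

19:00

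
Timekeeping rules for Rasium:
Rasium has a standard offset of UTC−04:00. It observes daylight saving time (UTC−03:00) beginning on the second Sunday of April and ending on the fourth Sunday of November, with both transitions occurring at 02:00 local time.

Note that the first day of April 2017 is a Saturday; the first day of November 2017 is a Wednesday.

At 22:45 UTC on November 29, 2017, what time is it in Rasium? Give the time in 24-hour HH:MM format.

18:45

1 April 2017 is a Saturday, so the first Sunday is April 2 and the second is April 9.
1 November 2017 is a Wednesday, so the first Sunday is November 5 and the fourth is November 26.
At the standard offset (UTC−04:00), 22:45 UTC − 4h = 18:45 Rasium standard time.
The standard-time date in Rasium, November 29, 2017, does not fall between 9 April and 26 November, so daylight saving is not in effect and Rasium is at UTC−04:00.
22:45 UTC − 4h = 18:45 local.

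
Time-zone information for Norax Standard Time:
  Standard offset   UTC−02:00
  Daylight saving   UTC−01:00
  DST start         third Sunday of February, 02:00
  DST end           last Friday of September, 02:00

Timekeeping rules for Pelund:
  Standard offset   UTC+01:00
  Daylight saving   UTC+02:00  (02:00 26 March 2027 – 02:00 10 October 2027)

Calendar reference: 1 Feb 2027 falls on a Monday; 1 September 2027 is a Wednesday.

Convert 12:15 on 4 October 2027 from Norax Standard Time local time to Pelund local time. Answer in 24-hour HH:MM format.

1 February 2027 is a Monday, so the first Sunday is February 7 and the third is February 21.
1 September 2027 is a Wednesday, so Fridays fall on 3, 10, 17, 24; the last is September 24.
Daylight saving runs 21 February – 24 September; 4 October 2027 is outside that window, so Norax Standard Time is on standard time at UTC−02:00.
12:15 Norax Standard Time + 2h = 14:15 UTC.
At the standard offset (UTC+01:00), 14:15 UTC + 1h = 15:15 Pelund standard time.
Daylight saving runs 26 March – 10 October; the standard-time date in Pelund, 4 October 2027, is inside that window, so Pelund is at UTC+02:00.
14:15 UTC + 2h = 16:15 Pelund.

16:15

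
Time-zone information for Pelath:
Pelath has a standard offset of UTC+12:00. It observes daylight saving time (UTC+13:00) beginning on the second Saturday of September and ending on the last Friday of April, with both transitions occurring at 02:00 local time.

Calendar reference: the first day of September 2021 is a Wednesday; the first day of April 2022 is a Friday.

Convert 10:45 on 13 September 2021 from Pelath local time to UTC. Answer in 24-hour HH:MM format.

21:45

1 September 2021 is a Wednesday, so the first Saturday is September 4 and the second is September 11.
1 April 2022 is a Friday, so Fridays fall on 1, 8, 15, 22, 29; the last is April 29.
13 September 2021 lies within the daylight-saving period (11 September 2021 – 29 April 2022), so Pelath is on daylight time, UTC+13:00.
10:45 local − 13h = 21:45 UTC (rolling into the previous day, 12 September 2021).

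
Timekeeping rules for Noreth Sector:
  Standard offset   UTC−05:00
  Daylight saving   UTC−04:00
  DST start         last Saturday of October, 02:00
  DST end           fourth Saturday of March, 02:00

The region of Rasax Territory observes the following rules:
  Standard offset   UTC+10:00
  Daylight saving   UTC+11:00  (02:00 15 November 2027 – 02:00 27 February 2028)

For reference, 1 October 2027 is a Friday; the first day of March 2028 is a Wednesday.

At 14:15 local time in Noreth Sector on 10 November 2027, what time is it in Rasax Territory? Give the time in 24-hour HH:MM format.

1 October 2027 is a Friday, so Saturdays fall on 2, 9, 16, 23, 30; the last is October 30.
1 March 2028 is a Wednesday, so the first Saturday is March 4 and the fourth is March 25.
Daylight saving runs 30 October 2027 – 25 March 2028; 10 November 2027 is inside that window, so Noreth Sector is at UTC−04:00.
14:15 Noreth Sector + 4h = 18:15 UTC.
At the standard offset (UTC+10:00), 18:15 UTC + 10h = 04:15 Rasax Territory standard time (rolling into the next day, 11 November 2027).
Daylight saving runs 15 November 2027 – 27 February 2028; the standard-time date in Rasax Territory, 11 November 2027, is outside that window, so Rasax Territory is on standard time at UTC+10:00.
18:15 UTC + 10h = 04:15 Rasax Territory (rolling into the next day, 11 November 2027).

04:15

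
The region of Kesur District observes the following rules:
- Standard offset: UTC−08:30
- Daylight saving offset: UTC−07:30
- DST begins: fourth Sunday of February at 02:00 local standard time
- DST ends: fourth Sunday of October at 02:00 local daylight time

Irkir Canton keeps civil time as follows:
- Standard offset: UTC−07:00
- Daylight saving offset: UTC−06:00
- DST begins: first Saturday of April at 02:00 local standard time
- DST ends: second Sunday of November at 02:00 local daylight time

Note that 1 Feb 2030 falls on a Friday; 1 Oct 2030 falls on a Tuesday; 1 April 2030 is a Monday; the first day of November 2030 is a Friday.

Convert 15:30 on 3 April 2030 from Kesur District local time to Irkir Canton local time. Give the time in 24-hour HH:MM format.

16:00

1 February 2030 is a Friday, so the first Sunday is February 3 and the fourth is February 24.
1 October 2030 is a Tuesday, so the first Sunday is October 6 and the fourth is October 27.
3 April 2030 lies within the daylight-saving period (24 February – 27 October), so Kesur District is on daylight time, UTC−07:30.
15:30 Kesur District + 7h30m = 23:00 UTC.
1 April 2030 is a Monday, so the first Saturday is April 6.
1 November 2030 is a Friday, so the first Sunday is November 3 and the second is November 10.
At the standard offset (UTC−07:00), 23:00 UTC − 7h = 16:00 Irkir Canton standard time.
The standard-time date in Irkir Canton, 3 April 2030, does not fall between 6 April and 10 November, so daylight saving is not in effect and Irkir Canton is at UTC−07:00.
23:00 UTC − 7h = 16:00 Irkir Canton.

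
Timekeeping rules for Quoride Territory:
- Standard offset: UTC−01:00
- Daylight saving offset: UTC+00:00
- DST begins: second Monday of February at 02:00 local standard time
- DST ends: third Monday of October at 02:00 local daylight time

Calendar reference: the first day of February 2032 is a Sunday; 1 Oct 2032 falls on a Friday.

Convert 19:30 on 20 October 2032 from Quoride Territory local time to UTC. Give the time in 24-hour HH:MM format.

20:30

1 February 2032 is a Sunday, so the first Monday is February 2 and the second is February 9.
1 October 2032 is a Friday, so the first Monday is October 4 and the third is October 18.
Daylight saving runs 9 February – 18 October; 20 October 2032 is outside that window, so Quoride Territory is on standard time at UTC−01:00.
19:30 local + 1h = 20:30 UTC.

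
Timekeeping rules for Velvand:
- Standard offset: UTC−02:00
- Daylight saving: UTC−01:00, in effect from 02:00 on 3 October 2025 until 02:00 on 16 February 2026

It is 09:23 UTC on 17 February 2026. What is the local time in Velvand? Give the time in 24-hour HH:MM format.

At the standard offset (UTC−02:00), 09:23 UTC − 2h = 07:23 Velvand standard time.
Daylight saving runs 3 October 2025 – 16 February 2026; the standard-time date in Velvand, 17 February 2026, is outside that window, so Velvand is on standard time at UTC−02:00.
09:23 UTC − 2h = 07:23 local.

07:23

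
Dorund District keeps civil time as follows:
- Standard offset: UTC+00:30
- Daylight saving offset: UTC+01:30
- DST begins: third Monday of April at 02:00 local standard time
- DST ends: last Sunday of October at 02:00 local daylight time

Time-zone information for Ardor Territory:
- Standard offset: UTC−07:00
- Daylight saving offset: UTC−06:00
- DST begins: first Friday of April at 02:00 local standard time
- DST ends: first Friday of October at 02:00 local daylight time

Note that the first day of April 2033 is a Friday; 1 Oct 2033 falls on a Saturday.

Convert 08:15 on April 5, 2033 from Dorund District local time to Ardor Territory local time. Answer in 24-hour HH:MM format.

1 April 2033 is a Friday, so the first Monday is April 4 and the third is April 18.
1 October 2033 is a Saturday, so Sundays fall on 2, 9, 16, 23, 30; the last is October 30.
April 5, 2033 is outside the daylight-saving period (18 April – 30 October), so Dorund District is on standard time, UTC+00:30.
08:15 Dorund District − 0h30m = 07:45 UTC.
1 April 2033 is a Friday, so the first Friday is April 1.
1 October 2033 is a Saturday, so the first Friday is October 7.
At the standard offset (UTC−07:00), 07:45 UTC − 7h = 00:45 Ardor Territory standard time.
The standard-time date in Ardor Territory, April 5, 2033, lies within the daylight-saving period (1 April – 7 October), so Ardor Territory is on daylight time, UTC−06:00.
07:45 UTC − 6h = 01:45 Ardor Territory.

01:45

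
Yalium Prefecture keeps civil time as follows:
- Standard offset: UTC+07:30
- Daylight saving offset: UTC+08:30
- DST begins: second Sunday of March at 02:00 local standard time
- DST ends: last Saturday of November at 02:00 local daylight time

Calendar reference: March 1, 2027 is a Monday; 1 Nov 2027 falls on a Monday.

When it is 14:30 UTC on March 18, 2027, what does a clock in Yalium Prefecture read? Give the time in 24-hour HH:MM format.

1 March 2027 is a Monday, so the first Sunday is March 7 and the second is March 14.
1 November 2027 is a Monday, so Saturdays fall on 6, 13, 20, 27; the last is November 27.
At the standard offset (UTC+07:30), 14:30 UTC + 7h30m = 22:00 Yalium Prefecture standard time.
The standard-time date in Yalium Prefecture, March 18, 2027, lies within the daylight-saving period (14 March – 27 November), so Yalium Prefecture is on daylight time, UTC+08:30.
14:30 UTC + 8h30m = 23:00 local.

23:00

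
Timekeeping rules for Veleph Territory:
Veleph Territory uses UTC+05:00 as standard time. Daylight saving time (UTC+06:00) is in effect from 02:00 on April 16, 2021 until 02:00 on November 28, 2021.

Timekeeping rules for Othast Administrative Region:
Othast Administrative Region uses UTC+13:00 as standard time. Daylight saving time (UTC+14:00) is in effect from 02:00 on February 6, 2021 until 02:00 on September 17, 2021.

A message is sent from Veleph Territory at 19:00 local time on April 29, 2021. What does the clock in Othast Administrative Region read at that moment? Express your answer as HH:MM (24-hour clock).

April 29, 2021 lies within the daylight-saving period (16 April – 28 November), so Veleph Territory is on daylight time, UTC+06:00.
19:00 Veleph Territory − 6h = 13:00 UTC.
At the standard offset (UTC+13:00), 13:00 UTC + 13h = 02:00 Othast Administrative Region standard time (rolling into the next day, 30 April 2021).
The standard-time date in Othast Administrative Region, April 30, 2021, falls between 6 February and 17 September, so daylight saving is in effect and Othast Administrative Region is at UTC+14:00.
13:00 UTC + 14h = 03:00 Othast Administrative Region (rolling into the next day, 30 April 2021).

03:00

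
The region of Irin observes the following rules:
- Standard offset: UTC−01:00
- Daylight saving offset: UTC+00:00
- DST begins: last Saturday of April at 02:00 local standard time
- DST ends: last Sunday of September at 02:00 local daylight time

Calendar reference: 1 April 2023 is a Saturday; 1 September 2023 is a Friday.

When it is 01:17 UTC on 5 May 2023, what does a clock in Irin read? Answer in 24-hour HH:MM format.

01:17

1 April 2023 is a Saturday, so Saturdays fall on 1, 8, 15, 22, 29; the last is April 29.
1 September 2023 is a Friday, so Sundays fall on 3, 10, 17, 24; the last is September 24.
At the standard offset (UTC−01:00), 01:17 UTC − 1h = 00:17 Irin standard time.
The standard-time date in Irin, 5 May 2023, lies within the daylight-saving period (29 April – 24 September), so Irin is on daylight time, UTC+00:00.
01:17 UTC + 0h = 01:17 local.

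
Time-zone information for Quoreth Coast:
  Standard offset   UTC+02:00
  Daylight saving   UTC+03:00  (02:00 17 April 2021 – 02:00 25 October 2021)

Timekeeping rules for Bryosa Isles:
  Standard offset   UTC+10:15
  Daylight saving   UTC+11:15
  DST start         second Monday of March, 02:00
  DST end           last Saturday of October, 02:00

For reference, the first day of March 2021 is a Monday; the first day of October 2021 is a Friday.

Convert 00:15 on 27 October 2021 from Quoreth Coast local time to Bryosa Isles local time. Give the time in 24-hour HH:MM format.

09:30

27 October 2021 does not fall between 17 April and 25 October, so daylight saving is not in effect and Quoreth Coast is at UTC+02:00.
00:15 Quoreth Coast − 2h = 22:15 UTC (rolling into the previous day, 26 October 2021).
1 March 2021 is a Monday, so the first Monday is March 1 and the second is March 8.
1 October 2021 is a Friday, so Saturdays fall on 2, 9, 16, 23, 30; the last is October 30.
At the standard offset (UTC+10:15), 22:15 UTC + 10h15m = 08:30 Bryosa Isles standard time (rolling into the next day, 27 October 2021).
Daylight saving runs 8 March – 30 October; the standard-time date in Bryosa Isles, 27 October 2021, is inside that window, so Bryosa Isles is at UTC+11:15.
22:15 UTC + 11h15m = 09:30 Bryosa Isles (rolling into the next day, 27 October 2021).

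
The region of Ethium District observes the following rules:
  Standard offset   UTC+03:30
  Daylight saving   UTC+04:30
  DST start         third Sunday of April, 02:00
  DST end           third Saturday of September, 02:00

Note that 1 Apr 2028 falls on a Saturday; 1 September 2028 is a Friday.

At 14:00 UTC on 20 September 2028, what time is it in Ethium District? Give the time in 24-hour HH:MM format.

1 April 2028 is a Saturday, so the first Sunday is April 2 and the third is April 16.
1 September 2028 is a Friday, so the first Saturday is September 2 and the third is September 16.
At the standard offset (UTC+03:30), 14:00 UTC + 3h30m = 17:30 Ethium District standard time.
The standard-time date in Ethium District, 20 September 2028, does not fall between 16 April and 16 September, so daylight saving is not in effect and Ethium District is at UTC+03:30.
14:00 UTC + 3h30m = 17:30 local.

17:30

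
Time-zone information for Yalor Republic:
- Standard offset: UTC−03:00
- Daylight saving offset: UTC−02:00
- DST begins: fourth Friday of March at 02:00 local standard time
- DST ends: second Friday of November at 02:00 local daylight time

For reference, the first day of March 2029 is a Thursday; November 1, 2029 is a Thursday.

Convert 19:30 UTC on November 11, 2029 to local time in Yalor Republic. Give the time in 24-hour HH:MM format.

16:30

1 March 2029 is a Thursday, so the first Friday is March 2 and the fourth is March 23.
1 November 2029 is a Thursday, so the first Friday is November 2 and the second is November 9.
At the standard offset (UTC−03:00), 19:30 UTC − 3h = 16:30 Yalor Republic standard time.
The standard-time date in Yalor Republic, November 11, 2029, does not fall between 23 March and 9 November, so daylight saving is not in effect and Yalor Republic is at UTC−03:00.
19:30 UTC − 3h = 16:30 local.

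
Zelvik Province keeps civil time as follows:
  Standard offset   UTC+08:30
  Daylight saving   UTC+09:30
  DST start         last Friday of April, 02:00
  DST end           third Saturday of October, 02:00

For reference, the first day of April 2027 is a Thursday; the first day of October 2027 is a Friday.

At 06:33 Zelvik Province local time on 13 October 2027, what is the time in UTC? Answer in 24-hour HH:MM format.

21:03

1 April 2027 is a Thursday, so Fridays fall on 2, 9, 16, 23, 30; the last is April 30.
1 October 2027 is a Friday, so the first Saturday is October 2 and the third is October 16.
13 October 2027 falls between 30 April and 16 October, so daylight saving is in effect and Zelvik Province is at UTC+09:30.
06:33 local − 9h30m = 21:03 UTC (rolling into the previous day, 12 October 2027).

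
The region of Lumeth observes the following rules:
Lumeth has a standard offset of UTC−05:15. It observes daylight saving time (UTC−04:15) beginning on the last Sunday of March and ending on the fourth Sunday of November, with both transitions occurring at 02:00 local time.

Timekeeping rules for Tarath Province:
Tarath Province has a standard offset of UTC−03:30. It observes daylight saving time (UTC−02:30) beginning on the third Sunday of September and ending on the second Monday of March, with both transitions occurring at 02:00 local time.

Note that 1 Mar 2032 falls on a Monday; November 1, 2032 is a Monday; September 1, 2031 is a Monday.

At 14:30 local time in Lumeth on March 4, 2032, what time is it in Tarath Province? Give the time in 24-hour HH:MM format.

17:15

1 March 2032 is a Monday, so Sundays fall on 7, 14, 21, 28; the last is March 28.
1 November 2032 is a Monday, so the first Sunday is November 7 and the fourth is November 28.
March 4, 2032 does not fall between 28 March and 28 November, so daylight saving is not in effect and Lumeth is at UTC−05:15.
14:30 Lumeth + 5h15m = 19:45 UTC.
1 September 2031 is a Monday, so the first Sunday is September 7 and the third is September 21.
1 March 2032 is a Monday, so the first Monday is March 1 and the second is March 8.
At the standard offset (UTC−03:30), 19:45 UTC − 3h30m = 16:15 Tarath Province standard time.
Daylight saving runs 21 September 2031 – 8 March 2032; the standard-time date in Tarath Province, March 4, 2032, is inside that window, so Tarath Province is at UTC−02:30.
19:45 UTC − 2h30m = 17:15 Tarath Province.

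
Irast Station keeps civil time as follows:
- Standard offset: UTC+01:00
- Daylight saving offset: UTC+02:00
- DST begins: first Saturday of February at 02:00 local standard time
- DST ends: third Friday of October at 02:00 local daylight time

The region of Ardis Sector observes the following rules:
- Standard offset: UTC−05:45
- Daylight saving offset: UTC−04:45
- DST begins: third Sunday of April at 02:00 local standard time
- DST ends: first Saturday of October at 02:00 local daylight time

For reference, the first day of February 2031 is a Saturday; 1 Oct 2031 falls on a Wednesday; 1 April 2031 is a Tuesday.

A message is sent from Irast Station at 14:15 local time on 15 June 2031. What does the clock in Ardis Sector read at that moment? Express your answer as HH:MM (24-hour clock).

1 February 2031 is a Saturday, so the first Saturday is February 1.
1 October 2031 is a Wednesday, so the first Friday is October 3 and the third is October 17.
15 June 2031 lies within the daylight-saving period (1 February – 17 October), so Irast Station is on daylight time, UTC+02:00.
14:15 Irast Station − 2h = 12:15 UTC.
1 April 2031 is a Tuesday, so the first Sunday is April 6 and the third is April 20.
1 October 2031 is a Wednesday, so the first Saturday is October 4.
At the standard offset (UTC−05:45), 12:15 UTC − 5h45m = 06:30 Ardis Sector standard time.
The standard-time date in Ardis Sector, 15 June 2031, lies within the daylight-saving period (20 April – 4 October), so Ardis Sector is on daylight time, UTC−04:45.
12:15 UTC − 4h45m = 07:30 Ardis Sector.

07:30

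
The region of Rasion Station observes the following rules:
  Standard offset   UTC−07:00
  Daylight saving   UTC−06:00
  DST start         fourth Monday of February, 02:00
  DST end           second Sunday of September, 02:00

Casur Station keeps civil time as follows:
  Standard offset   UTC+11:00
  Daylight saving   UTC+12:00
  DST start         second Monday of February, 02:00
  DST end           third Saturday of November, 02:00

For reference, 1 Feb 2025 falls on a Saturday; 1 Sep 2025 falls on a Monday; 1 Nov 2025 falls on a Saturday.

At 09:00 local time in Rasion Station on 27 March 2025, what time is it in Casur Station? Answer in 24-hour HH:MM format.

03:00

1 February 2025 is a Saturday, so the first Monday is February 3 and the fourth is February 24.
1 September 2025 is a Monday, so the first Sunday is September 7 and the second is September 14.
Daylight saving runs 24 February – 14 September; 27 March 2025 is inside that window, so Rasion Station is at UTC−06:00.
09:00 Rasion Station + 6h = 15:00 UTC.
1 February 2025 is a Saturday, so the first Monday is February 3 and the second is February 10.
1 November 2025 is a Saturday, so the first Saturday is November 1 and the third is November 15.
At the standard offset (UTC+11:00), 15:00 UTC + 11h = 02:00 Casur Station standard time (rolling into the next day, 28 March 2025).
The standard-time date in Casur Station, 28 March 2025, lies within the daylight-saving period (10 February – 15 November), so Casur Station is on daylight time, UTC+12:00.
15:00 UTC + 12h = 03:00 Casur Station (rolling into the next day, 28 March 2025).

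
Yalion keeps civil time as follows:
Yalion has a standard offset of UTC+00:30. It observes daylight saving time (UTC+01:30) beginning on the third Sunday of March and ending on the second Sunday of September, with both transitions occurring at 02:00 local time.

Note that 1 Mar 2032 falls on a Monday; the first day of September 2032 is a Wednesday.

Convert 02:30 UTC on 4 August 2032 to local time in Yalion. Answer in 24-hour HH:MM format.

1 March 2032 is a Monday, so the first Sunday is March 7 and the third is March 21.
1 September 2032 is a Wednesday, so the first Sunday is September 5 and the second is September 12.
At the standard offset (UTC+00:30), 02:30 UTC + 0h30m = 03:00 Yalion standard time.
The standard-time date in Yalion, 4 August 2032, lies within the daylight-saving period (21 March – 12 September), so Yalion is on daylight time, UTC+01:30.
02:30 UTC + 1h30m = 04:00 local.

04:00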